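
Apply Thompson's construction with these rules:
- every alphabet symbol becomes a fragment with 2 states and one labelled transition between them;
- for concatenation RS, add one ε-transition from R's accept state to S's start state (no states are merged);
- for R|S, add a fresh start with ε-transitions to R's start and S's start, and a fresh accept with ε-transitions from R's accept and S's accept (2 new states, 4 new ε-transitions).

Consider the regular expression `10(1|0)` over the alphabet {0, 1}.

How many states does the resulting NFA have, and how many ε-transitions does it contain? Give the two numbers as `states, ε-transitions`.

Per subexpression:
Each of the 4 symbol leaves contributes 2 states and 0 ε-transitions.
  1|0 : 6 states, 4 ε-transitions
  10(1|0) : 10 states, 6 ε-transitions

10, 6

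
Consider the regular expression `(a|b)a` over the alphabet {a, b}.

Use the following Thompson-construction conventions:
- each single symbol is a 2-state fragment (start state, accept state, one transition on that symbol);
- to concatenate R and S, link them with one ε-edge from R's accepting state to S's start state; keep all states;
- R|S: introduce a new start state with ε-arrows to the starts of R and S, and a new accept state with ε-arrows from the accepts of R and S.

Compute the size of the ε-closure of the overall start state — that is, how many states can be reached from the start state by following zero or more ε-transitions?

3

Compute the ε-closure size of each fragment's start state recursively; a symbol fragment's start has no outgoing ε-edge, so its closure is just itself (size 1).
  a|b → new start ε-reaches every alternative's start; none of them accept ε, so the new accept is not reached: |closure| = 1 + 1 + 1 = 3
  (a|b)a → same as the first factor's closure: |closure| = 3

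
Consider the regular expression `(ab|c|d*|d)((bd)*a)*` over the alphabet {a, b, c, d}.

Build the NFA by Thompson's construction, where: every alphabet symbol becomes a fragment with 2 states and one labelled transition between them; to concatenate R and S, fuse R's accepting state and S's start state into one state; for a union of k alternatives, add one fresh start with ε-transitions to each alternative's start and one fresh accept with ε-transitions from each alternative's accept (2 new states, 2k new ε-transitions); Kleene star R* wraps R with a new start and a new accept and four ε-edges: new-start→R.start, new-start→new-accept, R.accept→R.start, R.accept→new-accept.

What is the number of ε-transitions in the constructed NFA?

20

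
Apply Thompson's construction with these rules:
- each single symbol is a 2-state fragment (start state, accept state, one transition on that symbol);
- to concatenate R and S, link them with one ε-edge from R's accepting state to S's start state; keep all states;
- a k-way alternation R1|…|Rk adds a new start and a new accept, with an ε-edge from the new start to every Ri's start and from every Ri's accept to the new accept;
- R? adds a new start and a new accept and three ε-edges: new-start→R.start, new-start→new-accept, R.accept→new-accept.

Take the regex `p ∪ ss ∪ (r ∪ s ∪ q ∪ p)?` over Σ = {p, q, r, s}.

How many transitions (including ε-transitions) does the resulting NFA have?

Per subexpression:
Each of the 7 symbol leaves contributes 1 transition (1 symbol, 0 ε).
  ss = 3 transitions (2 symbol, 1 ε)
  r ∪ s ∪ q ∪ p = 12 transitions (4 symbol, 8 ε)
  (r ∪ s ∪ q ∪ p)? = 15 transitions (4 symbol, 11 ε)
  p ∪ ss ∪ (r ∪ s ∪ q ∪ p)? = 25 transitions (7 symbol, 18 ε)

25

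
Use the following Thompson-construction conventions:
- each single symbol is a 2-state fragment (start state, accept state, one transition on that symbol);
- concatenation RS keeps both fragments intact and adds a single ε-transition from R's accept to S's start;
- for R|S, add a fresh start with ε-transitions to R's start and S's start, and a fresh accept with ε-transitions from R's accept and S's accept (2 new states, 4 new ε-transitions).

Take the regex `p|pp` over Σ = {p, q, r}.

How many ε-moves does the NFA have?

By structural recursion:
Each of the 3 symbol leaves contributes 0 ε-transitions.
  pp : 1 ε-transition
  p|pp : 5 ε-transitions

5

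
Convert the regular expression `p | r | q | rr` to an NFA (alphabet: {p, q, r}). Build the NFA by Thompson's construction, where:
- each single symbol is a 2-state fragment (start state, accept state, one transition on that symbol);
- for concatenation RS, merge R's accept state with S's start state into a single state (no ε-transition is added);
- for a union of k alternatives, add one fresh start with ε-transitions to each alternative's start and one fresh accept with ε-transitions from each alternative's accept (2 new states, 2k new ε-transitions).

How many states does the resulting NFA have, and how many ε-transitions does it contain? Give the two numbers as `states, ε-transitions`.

Recursing over subexpressions:
Each of the 5 symbol leaves contributes 2 states and 0 ε-transitions.
  rr — 3 states, 0 ε-transitions
  p | r | q | rr — 11 states, 8 ε-transitions

11, 8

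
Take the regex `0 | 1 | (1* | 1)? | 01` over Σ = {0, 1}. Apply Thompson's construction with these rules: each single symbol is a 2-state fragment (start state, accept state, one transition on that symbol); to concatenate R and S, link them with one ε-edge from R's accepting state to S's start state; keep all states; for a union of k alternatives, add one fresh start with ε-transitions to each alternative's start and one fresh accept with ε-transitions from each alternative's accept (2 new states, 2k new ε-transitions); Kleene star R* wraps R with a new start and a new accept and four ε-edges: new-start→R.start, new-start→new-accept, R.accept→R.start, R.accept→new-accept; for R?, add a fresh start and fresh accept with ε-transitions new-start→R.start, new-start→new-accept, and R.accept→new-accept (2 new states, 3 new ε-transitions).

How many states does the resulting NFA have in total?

Recursing over subexpressions:
Each of the 6 symbol leaves contributes a 2-state fragment.
  1* : 4 states
  1* | 1 : 8 states
  (1* | 1)? : 10 states
  01 : 4 states
  0 | 1 | (1* | 1)? | 01 : 20 states

20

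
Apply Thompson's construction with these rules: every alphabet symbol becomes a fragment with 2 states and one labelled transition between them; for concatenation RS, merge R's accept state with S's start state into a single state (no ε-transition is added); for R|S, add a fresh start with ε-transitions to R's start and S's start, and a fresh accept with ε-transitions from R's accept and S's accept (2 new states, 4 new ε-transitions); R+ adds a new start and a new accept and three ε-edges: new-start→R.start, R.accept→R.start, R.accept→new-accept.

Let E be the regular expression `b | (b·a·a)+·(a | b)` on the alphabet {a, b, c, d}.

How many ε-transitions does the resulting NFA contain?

11

By structural recursion:
Each of the 6 symbol leaves contributes 0 ε-transitions.
  b·a·a — 0 ε-transitions
  (b·a·a)+ — 3 ε-transitions
  a | b — 4 ε-transitions
  (b·a·a)+·(a | b) — 7 ε-transitions
  b | (b·a·a)+·(a | b) — 11 ε-transitions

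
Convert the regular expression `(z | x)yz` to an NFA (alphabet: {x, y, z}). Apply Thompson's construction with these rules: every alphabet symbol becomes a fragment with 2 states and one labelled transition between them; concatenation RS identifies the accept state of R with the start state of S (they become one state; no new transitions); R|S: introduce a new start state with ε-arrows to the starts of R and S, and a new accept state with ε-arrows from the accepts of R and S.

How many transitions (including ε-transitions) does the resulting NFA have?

By structural recursion:
Each of the 4 symbol leaves contributes 1 transition (1 symbol, 0 ε).
  z | x → 6 transitions (2 symbol, 4 ε)
  (z | x)yz → 8 transitions (4 symbol, 4 ε)

8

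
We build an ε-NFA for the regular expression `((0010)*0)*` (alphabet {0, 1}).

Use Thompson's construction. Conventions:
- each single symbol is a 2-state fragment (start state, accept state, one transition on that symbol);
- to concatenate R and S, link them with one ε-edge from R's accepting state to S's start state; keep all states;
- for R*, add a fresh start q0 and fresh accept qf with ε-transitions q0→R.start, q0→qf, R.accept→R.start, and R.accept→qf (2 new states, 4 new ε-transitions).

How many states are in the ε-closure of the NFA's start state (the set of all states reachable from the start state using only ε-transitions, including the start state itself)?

6

Let C(F) = |ε-closure(F.start)| within fragment F, and note whether F accepts ε. Symbol fragments have C = 1 and do not accept ε. Then:
  0010 → |ε-closure| equals the left operand's closure size = 1 (its accept is not ε-reachable, so the closure stops there)
  (0010)* → new start has ε-edges to the inner start and to the new accept, so |ε-closure| = 2 + 1 = 3
  (0010)*0 → the left operand accepts ε, so the closure extends into the next operand (via the concat ε-link); |ε-closure| = 3 + 1 = 4
  ((0010)*0)* → new start has ε-edges to the inner start and to the new accept, so |ε-closure| = 2 + 4 = 6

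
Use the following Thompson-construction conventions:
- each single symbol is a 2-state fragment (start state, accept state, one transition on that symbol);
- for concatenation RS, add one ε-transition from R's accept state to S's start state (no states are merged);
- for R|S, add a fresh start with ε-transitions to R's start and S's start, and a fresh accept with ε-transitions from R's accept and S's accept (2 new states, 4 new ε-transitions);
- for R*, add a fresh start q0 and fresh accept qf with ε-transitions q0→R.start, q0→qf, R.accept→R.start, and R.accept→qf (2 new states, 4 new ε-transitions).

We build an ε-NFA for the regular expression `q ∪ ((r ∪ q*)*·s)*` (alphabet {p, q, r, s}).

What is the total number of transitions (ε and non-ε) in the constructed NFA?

25

Bottom-up over the parse tree:
Each of the 4 symbol leaves contributes 1 transition (1 symbol, 0 ε).
  q* : 5 transitions (1 symbol, 4 ε)
  r ∪ q* : 10 transitions (2 symbol, 8 ε)
  (r ∪ q*)* : 14 transitions (2 symbol, 12 ε)
  (r ∪ q*)*·s : 16 transitions (3 symbol, 13 ε)
  ((r ∪ q*)*·s)* : 20 transitions (3 symbol, 17 ε)
  q ∪ ((r ∪ q*)*·s)* : 25 transitions (4 symbol, 21 ε)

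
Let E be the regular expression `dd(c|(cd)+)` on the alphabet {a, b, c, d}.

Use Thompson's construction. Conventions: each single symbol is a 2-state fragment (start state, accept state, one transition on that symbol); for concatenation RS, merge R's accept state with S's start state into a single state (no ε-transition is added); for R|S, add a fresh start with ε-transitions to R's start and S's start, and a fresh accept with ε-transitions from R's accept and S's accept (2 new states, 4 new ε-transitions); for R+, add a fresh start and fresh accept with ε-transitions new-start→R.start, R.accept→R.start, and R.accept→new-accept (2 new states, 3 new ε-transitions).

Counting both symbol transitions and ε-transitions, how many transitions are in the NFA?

12

Recursing over subexpressions:
Each of the 5 symbol leaves contributes 1 transition (1 symbol, 0 ε).
  cd — 2 transitions (2 symbol, 0 ε)
  (cd)+ — 5 transitions (2 symbol, 3 ε)
  c|(cd)+ — 10 transitions (3 symbol, 7 ε)
  dd(c|(cd)+) — 12 transitions (5 symbol, 7 ε)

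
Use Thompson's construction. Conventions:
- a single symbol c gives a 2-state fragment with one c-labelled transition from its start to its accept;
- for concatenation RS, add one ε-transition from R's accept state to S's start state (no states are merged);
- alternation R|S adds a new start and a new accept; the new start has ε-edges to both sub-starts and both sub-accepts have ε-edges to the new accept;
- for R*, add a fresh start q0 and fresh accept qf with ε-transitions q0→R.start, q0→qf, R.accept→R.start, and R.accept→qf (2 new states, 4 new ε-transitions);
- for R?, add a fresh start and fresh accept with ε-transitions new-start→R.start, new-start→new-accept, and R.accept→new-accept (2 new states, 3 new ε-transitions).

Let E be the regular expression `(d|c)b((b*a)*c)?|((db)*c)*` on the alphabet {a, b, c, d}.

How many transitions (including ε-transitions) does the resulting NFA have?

42

Per subexpression:
Each of the 9 symbol leaves contributes 1 transition (1 symbol, 0 ε).
  d|c — 6 transitions (2 symbol, 4 ε)
  b* — 5 transitions (1 symbol, 4 ε)
  b*a — 7 transitions (2 symbol, 5 ε)
  (b*a)* — 11 transitions (2 symbol, 9 ε)
  (b*a)*c — 13 transitions (3 symbol, 10 ε)
  ((b*a)*c)? — 16 transitions (3 symbol, 13 ε)
  (d|c)b((b*a)*c)? — 25 transitions (6 symbol, 19 ε)
  db — 3 transitions (2 symbol, 1 ε)
  (db)* — 7 transitions (2 symbol, 5 ε)
  (db)*c — 9 transitions (3 symbol, 6 ε)
  ((db)*c)* — 13 transitions (3 symbol, 10 ε)
  (d|c)b((b*a)*c)?|((db)*c)* — 42 transitions (9 symbol, 33 ε)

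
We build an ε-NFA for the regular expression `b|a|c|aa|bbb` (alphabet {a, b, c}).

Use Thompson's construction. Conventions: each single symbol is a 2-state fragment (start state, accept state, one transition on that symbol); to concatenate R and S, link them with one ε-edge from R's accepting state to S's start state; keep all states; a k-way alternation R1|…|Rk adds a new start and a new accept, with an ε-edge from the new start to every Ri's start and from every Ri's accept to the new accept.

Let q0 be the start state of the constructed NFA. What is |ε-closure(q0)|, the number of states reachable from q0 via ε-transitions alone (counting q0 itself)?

Let C(F) = |ε-closure(F.start)| within fragment F, and note whether F accepts ε. Symbol fragments have C = 1 and do not accept ε. Then:
  aa : same as the first factor's closure: |ε-closure| = 1
  bbb : same as the first factor's closure: |ε-closure| = 1
  b|a|c|aa|bbb : new start ε-reaches every alternative's start; none of them accept ε, so the new accept is not reached: |ε-closure| = 1 + 1 + 1 + 1 + 1 + 1 = 6

6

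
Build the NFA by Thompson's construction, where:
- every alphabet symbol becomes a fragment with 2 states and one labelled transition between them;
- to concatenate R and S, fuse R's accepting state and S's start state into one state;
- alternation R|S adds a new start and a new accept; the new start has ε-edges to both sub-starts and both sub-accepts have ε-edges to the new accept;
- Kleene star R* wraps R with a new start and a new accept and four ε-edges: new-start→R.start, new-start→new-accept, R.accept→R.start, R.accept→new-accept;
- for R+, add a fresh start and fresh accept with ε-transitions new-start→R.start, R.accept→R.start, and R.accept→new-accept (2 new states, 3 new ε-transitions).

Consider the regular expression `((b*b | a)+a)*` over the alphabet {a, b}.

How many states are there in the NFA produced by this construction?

Bottom-up over the parse tree:
Each of the 4 symbol leaves contributes a 2-state fragment.
  b* : 4 states
  b*b : 5 states
  b*b | a : 9 states
  (b*b | a)+ : 11 states
  (b*b | a)+a : 12 states
  ((b*b | a)+a)* : 14 states

14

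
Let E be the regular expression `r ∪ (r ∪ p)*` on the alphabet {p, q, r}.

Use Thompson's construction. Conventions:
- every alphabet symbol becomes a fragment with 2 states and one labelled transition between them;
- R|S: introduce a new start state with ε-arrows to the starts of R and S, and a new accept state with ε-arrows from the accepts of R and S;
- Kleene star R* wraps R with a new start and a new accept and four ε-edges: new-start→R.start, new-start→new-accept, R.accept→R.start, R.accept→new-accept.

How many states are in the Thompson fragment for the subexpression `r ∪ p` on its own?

6

Fragment for `r ∪ p`:
Each of the 2 symbol leaves contributes a 2-state fragment.
  r ∪ p : 6 states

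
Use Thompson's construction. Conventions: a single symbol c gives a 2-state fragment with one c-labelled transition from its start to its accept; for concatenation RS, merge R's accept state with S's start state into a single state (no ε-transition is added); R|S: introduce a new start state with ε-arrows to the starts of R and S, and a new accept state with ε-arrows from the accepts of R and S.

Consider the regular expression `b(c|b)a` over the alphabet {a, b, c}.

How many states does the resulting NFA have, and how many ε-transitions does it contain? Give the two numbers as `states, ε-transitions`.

Recursing over subexpressions:
Each of the 4 symbol leaves contributes 2 states and 0 ε-transitions.
  c|b — 6 states, 4 ε-transitions
  b(c|b)a — 8 states, 4 ε-transitions

8, 4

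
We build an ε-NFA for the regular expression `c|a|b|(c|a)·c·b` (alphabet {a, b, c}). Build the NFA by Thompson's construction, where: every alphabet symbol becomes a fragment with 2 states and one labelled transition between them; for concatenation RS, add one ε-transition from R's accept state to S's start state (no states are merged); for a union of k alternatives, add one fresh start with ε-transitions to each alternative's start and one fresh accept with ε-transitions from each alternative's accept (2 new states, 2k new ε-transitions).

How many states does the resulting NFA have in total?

Building bottom-up:
Each of the 7 symbol leaves contributes a 2-state fragment.
  c|a — 6 states
  (c|a)·c·b — 10 states
  c|a|b|(c|a)·c·b — 18 states

18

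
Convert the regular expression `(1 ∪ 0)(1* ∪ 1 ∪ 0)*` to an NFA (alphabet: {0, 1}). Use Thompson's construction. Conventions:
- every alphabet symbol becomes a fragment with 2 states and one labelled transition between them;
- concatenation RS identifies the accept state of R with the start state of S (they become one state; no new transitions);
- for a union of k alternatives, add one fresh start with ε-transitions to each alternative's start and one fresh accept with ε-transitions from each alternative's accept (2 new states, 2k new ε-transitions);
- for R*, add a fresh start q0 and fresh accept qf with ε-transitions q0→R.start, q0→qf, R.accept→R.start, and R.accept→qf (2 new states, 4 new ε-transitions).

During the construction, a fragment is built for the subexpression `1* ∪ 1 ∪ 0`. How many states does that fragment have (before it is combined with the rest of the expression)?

10

Fragment for `1* ∪ 1 ∪ 0`:
Each of the 3 symbol leaves contributes a 2-state fragment.
  1* — 4 states
  1* ∪ 1 ∪ 0 — 10 states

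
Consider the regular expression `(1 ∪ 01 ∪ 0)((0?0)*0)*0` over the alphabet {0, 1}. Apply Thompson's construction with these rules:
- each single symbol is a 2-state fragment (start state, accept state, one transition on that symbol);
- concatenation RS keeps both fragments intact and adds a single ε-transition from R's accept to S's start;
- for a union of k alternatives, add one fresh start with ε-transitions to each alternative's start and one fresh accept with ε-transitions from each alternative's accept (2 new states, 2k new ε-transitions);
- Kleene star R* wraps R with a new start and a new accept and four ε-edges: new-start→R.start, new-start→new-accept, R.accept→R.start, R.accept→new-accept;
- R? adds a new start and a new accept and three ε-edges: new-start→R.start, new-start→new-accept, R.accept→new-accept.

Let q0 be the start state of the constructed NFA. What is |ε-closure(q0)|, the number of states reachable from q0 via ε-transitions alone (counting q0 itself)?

4

Compute the ε-closure size of each fragment's start state recursively; a symbol fragment's start has no outgoing ε-edge, so its closure is just itself (size 1).
  01 → |closure| equals the left operand's closure size = 1 (its accept is not ε-reachable, so the closure stops there)
  1 ∪ 01 ∪ 0 → |closure| = 1 + 1 + 1 + 1 = 4 (the new accept is not ε-reachable since no branch accepts ε)
  0? → |closure| = 1 (new start) + 1 (body) + 1 (new accept, via ε) = 3
  0?0 → |closure| = 3 + 1 = 4 (closure spills across the concat boundary because the left factor accepts ε)
  (0?0)* → new start has ε-edges to the inner start and to the new accept, so |closure| = 2 + 4 = 6
  (0?0)*0 → |closure| = 6 + 1 = 7 (closure spills across the concat boundary because the left factor accepts ε)
  ((0?0)*0)* → |closure| = 1 (new start) + 7 (body) + 1 (new accept) = 9
  (1 ∪ 01 ∪ 0)((0?0)*0)*0 → |closure| equals the left operand's closure size = 4 (its accept is not ε-reachable, so the closure stops there)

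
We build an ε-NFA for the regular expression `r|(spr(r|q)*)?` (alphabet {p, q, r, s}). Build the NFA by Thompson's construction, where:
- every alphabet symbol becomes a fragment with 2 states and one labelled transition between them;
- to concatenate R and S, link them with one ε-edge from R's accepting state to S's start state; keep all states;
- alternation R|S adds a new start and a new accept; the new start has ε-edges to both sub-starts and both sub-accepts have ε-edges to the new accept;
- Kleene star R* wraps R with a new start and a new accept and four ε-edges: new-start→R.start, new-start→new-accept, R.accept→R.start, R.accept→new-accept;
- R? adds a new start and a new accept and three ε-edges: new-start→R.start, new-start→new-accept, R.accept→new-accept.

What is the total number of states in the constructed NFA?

Per subexpression:
Each of the 6 symbol leaves contributes a 2-state fragment.
  r|q — 6 states
  (r|q)* — 8 states
  spr(r|q)* — 14 states
  (spr(r|q)*)? — 16 states
  r|(spr(r|q)*)? — 20 states

20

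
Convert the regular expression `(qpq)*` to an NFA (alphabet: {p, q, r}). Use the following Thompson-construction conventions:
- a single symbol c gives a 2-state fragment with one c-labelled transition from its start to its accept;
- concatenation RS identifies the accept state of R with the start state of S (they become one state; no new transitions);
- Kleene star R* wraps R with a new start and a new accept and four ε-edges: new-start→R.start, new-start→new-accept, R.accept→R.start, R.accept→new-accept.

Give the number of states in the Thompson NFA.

Building bottom-up:
Each of the 3 symbol leaves contributes a 2-state fragment.
  qpq : 4 states
  (qpq)* : 6 states

6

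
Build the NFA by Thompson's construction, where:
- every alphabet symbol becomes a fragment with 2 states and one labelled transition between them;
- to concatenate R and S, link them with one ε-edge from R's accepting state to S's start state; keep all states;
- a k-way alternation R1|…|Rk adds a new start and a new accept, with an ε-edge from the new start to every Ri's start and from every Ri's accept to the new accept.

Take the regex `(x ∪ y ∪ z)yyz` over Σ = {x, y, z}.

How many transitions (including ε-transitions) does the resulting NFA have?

By structural recursion:
Each of the 6 symbol leaves contributes 1 transition (1 symbol, 0 ε).
  x ∪ y ∪ z = 9 transitions (3 symbol, 6 ε)
  (x ∪ y ∪ z)yyz = 15 transitions (6 symbol, 9 ε)

15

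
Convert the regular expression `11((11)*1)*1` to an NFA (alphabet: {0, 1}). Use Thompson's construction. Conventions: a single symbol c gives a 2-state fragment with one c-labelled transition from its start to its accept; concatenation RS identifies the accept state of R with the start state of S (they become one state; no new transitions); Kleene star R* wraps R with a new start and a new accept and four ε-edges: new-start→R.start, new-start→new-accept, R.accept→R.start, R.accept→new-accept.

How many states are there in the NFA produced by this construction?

11

Per subexpression:
Each of the 6 symbol leaves contributes a 2-state fragment.
  11 = 3 states
  (11)* = 5 states
  (11)*1 = 6 states
  ((11)*1)* = 8 states
  11((11)*1)*1 = 11 states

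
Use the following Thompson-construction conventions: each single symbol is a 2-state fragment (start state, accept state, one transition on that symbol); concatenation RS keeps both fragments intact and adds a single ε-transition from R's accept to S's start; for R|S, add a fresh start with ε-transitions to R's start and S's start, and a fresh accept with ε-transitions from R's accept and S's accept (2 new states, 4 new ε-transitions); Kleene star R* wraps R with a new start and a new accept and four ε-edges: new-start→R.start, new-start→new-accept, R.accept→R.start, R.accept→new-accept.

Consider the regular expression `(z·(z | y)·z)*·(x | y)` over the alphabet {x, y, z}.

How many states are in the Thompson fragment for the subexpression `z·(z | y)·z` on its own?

10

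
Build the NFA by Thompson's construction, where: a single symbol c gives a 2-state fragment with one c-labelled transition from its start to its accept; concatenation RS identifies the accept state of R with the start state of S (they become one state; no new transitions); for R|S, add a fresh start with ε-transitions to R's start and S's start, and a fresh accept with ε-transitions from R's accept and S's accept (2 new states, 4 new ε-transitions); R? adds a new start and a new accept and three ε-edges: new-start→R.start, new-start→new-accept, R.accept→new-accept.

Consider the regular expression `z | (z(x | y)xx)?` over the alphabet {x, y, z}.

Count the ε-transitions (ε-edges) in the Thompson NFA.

Bottom-up over the parse tree:
Each of the 6 symbol leaves contributes 0 ε-transitions.
  x | y → 4 ε-transitions
  z(x | y)xx → 4 ε-transitions
  (z(x | y)xx)? → 7 ε-transitions
  z | (z(x | y)xx)? → 11 ε-transitions

11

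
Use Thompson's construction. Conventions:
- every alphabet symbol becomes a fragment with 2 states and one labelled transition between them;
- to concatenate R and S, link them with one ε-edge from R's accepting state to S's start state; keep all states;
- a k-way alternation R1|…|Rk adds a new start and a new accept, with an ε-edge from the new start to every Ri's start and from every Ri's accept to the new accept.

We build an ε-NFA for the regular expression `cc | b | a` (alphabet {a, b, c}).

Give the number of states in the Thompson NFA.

By structural recursion:
Each of the 4 symbol leaves contributes a 2-state fragment.
  cc → 4 states
  cc | b | a → 10 states

10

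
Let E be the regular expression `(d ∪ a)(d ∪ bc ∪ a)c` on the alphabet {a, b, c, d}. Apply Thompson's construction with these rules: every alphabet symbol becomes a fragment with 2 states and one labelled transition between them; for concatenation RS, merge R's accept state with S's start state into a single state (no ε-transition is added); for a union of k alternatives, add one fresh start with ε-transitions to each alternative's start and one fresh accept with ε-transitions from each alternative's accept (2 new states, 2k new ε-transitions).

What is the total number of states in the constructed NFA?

Per subexpression:
Each of the 7 symbol leaves contributes a 2-state fragment.
  d ∪ a : 6 states
  bc : 3 states
  d ∪ bc ∪ a : 9 states
  (d ∪ a)(d ∪ bc ∪ a)c : 15 states

15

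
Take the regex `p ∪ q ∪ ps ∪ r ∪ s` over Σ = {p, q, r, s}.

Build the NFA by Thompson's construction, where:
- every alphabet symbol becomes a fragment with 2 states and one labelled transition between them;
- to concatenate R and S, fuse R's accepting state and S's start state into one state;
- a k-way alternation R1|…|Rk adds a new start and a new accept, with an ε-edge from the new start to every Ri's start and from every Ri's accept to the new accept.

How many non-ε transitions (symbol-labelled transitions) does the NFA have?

Building bottom-up:
Each of the 6 symbol leaves contributes exactly 1 symbol transition.
  ps : 2 symbol transitions
  p ∪ q ∪ ps ∪ r ∪ s : 6 symbol transitions

6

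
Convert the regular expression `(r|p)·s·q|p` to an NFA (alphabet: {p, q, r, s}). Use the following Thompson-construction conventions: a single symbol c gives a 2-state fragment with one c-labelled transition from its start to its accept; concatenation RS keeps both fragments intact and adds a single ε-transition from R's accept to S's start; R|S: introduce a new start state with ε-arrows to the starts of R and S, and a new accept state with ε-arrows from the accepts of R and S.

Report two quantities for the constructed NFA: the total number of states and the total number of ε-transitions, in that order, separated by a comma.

14, 10

Bottom-up over the parse tree:
Each of the 5 symbol leaves contributes 2 states and 0 ε-transitions.
  r|p — 6 states, 4 ε-transitions
  (r|p)·s·q — 10 states, 6 ε-transitions
  (r|p)·s·q|p — 14 states, 10 ε-transitions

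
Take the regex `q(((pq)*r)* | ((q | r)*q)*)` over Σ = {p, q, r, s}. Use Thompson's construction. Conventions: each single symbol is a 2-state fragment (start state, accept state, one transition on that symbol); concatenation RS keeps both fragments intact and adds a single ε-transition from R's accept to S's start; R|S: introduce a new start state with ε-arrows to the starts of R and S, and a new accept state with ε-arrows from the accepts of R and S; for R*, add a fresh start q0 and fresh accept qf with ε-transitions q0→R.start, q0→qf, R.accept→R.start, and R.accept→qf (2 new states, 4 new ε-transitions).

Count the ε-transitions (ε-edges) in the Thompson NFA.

28

By structural recursion:
Each of the 7 symbol leaves contributes 0 ε-transitions.
  pq = 1 ε-transition
  (pq)* = 5 ε-transitions
  (pq)*r = 6 ε-transitions
  ((pq)*r)* = 10 ε-transitions
  q | r = 4 ε-transitions
  (q | r)* = 8 ε-transitions
  (q | r)*q = 9 ε-transitions
  ((q | r)*q)* = 13 ε-transitions
  ((pq)*r)* | ((q | r)*q)* = 27 ε-transitions
  q(((pq)*r)* | ((q | r)*q)*) = 28 ε-transitions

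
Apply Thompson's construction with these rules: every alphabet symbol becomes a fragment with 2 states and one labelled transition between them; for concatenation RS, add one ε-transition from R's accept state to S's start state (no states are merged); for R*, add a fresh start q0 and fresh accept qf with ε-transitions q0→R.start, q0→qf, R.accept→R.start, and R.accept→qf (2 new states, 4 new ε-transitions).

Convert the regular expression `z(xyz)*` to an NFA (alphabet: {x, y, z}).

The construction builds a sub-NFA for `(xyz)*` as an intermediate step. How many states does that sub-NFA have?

Fragment for `(xyz)*`:
Each of the 3 symbol leaves contributes a 2-state fragment.
  xyz = 6 states
  (xyz)* = 8 states

8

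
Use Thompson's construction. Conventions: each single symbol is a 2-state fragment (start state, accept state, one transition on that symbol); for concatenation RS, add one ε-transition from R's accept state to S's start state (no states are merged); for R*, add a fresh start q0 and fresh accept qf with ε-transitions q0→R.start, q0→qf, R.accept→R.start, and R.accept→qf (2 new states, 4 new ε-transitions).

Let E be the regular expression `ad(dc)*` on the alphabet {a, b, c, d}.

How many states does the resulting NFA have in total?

10

Building bottom-up:
Each of the 4 symbol leaves contributes a 2-state fragment.
  dc : 4 states
  (dc)* : 6 states
  ad(dc)* : 10 states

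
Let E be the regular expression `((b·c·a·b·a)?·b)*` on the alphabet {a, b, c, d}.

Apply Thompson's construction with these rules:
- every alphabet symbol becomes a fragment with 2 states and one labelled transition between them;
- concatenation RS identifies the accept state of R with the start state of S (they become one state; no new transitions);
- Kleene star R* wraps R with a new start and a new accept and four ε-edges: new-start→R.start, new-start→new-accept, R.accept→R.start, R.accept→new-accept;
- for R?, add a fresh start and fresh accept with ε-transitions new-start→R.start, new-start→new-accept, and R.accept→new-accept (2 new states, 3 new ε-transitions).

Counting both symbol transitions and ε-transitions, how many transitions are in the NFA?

Per subexpression:
Each of the 6 symbol leaves contributes 1 transition (1 symbol, 0 ε).
  b·c·a·b·a — 5 transitions (5 symbol, 0 ε)
  (b·c·a·b·a)? — 8 transitions (5 symbol, 3 ε)
  (b·c·a·b·a)?·b — 9 transitions (6 symbol, 3 ε)
  ((b·c·a·b·a)?·b)* — 13 transitions (6 symbol, 7 ε)

13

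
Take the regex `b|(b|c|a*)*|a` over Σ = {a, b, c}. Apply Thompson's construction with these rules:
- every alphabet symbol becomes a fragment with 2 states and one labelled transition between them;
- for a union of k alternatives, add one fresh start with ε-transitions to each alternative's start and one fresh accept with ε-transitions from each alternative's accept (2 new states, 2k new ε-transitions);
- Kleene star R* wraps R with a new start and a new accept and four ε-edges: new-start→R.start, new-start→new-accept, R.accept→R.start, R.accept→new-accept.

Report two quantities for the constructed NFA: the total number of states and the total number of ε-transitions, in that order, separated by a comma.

18, 20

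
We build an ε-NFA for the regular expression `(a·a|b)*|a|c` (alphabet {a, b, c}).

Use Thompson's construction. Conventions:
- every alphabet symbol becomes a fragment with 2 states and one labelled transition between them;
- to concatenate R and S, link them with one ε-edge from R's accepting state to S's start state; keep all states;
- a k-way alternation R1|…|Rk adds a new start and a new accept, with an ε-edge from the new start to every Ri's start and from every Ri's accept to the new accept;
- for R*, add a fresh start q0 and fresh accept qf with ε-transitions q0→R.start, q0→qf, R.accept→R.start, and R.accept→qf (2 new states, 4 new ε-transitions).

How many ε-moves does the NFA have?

Bottom-up over the parse tree:
Each of the 5 symbol leaves contributes 0 ε-transitions.
  a·a : 1 ε-transition
  a·a|b : 5 ε-transitions
  (a·a|b)* : 9 ε-transitions
  (a·a|b)*|a|c : 15 ε-transitions

15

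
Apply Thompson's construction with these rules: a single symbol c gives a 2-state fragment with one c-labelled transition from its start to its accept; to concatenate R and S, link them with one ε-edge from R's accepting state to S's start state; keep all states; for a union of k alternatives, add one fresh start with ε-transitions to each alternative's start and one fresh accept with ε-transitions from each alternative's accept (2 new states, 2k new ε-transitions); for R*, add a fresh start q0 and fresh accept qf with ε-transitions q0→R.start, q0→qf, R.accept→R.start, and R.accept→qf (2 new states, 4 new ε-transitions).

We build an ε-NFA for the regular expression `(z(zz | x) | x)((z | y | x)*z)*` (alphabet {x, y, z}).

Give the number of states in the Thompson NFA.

28

Building bottom-up:
Each of the 9 symbol leaves contributes a 2-state fragment.
  zz — 4 states
  zz | x — 8 states
  z(zz | x) — 10 states
  z(zz | x) | x — 14 states
  z | y | x — 8 states
  (z | y | x)* — 10 states
  (z | y | x)*z — 12 states
  ((z | y | x)*z)* — 14 states
  (z(zz | x) | x)((z | y | x)*z)* — 28 states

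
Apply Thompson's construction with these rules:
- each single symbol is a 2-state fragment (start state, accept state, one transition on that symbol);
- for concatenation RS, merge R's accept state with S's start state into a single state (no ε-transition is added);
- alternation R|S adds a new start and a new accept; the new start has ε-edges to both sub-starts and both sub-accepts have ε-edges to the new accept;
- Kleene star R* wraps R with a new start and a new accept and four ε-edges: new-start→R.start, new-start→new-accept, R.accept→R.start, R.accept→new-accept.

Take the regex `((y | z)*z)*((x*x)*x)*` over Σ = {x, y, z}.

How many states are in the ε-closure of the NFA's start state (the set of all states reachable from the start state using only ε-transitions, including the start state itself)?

Compute the ε-closure size of each fragment's start state recursively; a symbol fragment's start has no outgoing ε-edge, so its closure is just itself (size 1).
  y | z : |closure| = 1 + 1 + 1 = 3 (the new accept is not ε-reachable since no branch accepts ε)
  (y | z)* : |closure| = 1 (new start) + 3 (body) + 1 (new accept) = 5
  (y | z)*z : |closure| = 5 + (1−1) = 5 (closure spills across the concat boundary because the left factor accepts ε)
  ((y | z)*z)* : new start has ε-edges to the inner start and to the new accept, so |closure| = 2 + 5 = 7
  x* : |closure| = 1 (new start) + 1 (body) + 1 (new accept) = 3
  x*x : the left operand accepts ε, so the closure extends into the next operand (the shared merged state is already counted); |closure| = 3 + (1−1) = 3
  (x*x)* : new start has ε-edges to the inner start and to the new accept, so |closure| = 2 + 3 = 5
  (x*x)*x : the left operand accepts ε, so the closure extends into the next operand (the shared merged state is already counted); |closure| = 5 + (1−1) = 5
  ((x*x)*x)* : |closure| = 1 (new start) + 5 (body) + 1 (new accept) = 7
  ((y | z)*z)*((x*x)*x)* : the left operand accepts ε, so the closure extends into the next operand (the shared merged state is already counted); |closure| = 7 + (7−1) = 13

13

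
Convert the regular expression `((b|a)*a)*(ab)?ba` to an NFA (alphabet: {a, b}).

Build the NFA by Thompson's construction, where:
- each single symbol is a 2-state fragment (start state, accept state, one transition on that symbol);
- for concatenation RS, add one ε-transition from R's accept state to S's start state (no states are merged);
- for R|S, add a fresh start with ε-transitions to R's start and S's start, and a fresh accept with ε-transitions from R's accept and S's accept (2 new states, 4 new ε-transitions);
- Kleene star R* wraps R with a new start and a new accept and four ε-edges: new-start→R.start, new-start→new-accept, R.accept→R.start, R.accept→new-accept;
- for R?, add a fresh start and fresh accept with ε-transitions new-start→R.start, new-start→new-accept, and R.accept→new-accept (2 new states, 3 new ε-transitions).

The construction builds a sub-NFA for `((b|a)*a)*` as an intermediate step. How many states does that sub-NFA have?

Fragment for `((b|a)*a)*`:
Each of the 3 symbol leaves contributes a 2-state fragment.
  b|a : 6 states
  (b|a)* : 8 states
  (b|a)*a : 10 states
  ((b|a)*a)* : 12 states

12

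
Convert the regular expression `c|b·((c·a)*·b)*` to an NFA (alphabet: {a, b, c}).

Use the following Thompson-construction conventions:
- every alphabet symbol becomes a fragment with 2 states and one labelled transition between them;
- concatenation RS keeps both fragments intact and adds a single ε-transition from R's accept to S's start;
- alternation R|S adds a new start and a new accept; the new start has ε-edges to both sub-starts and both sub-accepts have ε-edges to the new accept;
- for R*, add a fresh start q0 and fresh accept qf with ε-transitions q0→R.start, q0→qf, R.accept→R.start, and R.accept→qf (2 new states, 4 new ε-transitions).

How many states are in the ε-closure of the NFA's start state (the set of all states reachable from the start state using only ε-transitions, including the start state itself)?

3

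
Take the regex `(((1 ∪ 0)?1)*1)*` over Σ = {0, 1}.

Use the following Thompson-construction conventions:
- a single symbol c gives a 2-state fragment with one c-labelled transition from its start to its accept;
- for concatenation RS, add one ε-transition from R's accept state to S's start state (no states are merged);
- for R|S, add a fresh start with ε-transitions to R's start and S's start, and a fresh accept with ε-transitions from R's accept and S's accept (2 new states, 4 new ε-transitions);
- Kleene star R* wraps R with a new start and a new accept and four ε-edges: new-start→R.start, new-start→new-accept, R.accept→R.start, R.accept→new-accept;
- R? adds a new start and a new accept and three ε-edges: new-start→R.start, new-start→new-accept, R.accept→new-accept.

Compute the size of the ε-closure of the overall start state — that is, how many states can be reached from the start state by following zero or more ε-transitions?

Work bottom-up. For each fragment F, track |ε-closure(F.start)| and whether F's accept lies in that closure (i.e. whether F accepts ε). A single-symbol fragment has closure size 1 and does not accept ε.
  1 ∪ 0 → |closure| = 1 + 1 + 1 = 3 (the new accept is not ε-reachable since no branch accepts ε)
  (1 ∪ 0)? → |closure| = 1 (new start) + 3 (body) + 1 (new accept, via ε) = 5
  (1 ∪ 0)?1 → |closure| = 5 + 1 = 6 (closure spills across the concat boundary because the left factor accepts ε)
  ((1 ∪ 0)?1)* → the star's fresh start ε-reaches both the body's start and the fresh accept: |closure| = 2 + 6 = 8
  ((1 ∪ 0)?1)*1 → |closure| = 8 + 1 = 9 (closure spills across the concat boundary because the left factor accepts ε)
  (((1 ∪ 0)?1)*1)* → the star's fresh start ε-reaches both the body's start and the fresh accept: |closure| = 2 + 9 = 11

11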